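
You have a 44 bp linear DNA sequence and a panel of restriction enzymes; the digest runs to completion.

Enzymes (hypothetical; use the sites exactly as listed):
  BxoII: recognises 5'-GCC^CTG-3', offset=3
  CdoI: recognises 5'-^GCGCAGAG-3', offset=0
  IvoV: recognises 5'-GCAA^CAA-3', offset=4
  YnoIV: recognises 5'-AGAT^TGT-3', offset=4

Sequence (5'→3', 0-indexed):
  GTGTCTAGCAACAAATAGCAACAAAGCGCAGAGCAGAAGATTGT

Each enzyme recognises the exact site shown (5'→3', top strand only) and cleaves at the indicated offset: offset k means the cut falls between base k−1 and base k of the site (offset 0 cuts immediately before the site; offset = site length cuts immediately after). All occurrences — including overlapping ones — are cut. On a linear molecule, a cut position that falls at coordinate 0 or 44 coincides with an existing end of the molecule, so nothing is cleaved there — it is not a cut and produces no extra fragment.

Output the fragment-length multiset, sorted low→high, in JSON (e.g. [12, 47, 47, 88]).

Per-enzyme occurrences:
  BxoII (GCCCTG, off=3): no sites
  CdoI (GCGCAGAG, off=0): starts [25] → cuts [25]
  IvoV (GCAACAA, off=4): starts [7, 17] → cuts [11, 21]
  YnoIV (AGATTGT, off=4): starts [37] → cuts [41]

Pooled cuts: [11, 21, 25, 41]

Fragments:
  [0,11): 11 bp
  [11,21): 10 bp
  [21,25): 4 bp
  [25,41): 16 bp
  [41,44): 3 bp

[3,4,10,11,16]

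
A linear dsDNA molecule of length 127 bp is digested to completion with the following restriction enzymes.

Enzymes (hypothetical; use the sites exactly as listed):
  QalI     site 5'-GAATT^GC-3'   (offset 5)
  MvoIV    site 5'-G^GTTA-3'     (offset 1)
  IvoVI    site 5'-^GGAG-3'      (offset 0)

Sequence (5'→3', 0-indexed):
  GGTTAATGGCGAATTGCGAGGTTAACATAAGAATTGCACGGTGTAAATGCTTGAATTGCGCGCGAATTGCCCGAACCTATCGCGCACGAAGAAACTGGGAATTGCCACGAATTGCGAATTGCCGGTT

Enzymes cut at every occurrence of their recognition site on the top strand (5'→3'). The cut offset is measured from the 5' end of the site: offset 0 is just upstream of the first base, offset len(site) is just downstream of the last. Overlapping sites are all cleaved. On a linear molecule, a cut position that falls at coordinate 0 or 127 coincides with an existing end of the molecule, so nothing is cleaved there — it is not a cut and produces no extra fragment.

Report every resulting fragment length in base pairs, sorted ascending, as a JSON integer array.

[1,5,7,7,10,11,14,15,22,35]

Per-enzyme occurrences:
  QalI GAATTGC/5: at [10, 30, 52, 63, 98, 108, 115] ⇒ [15, 35, 57, 68, 103, 113, 120]
  MvoIV GGTTA/1: at [0, 19] ⇒ [1, 20]
  IvoVI (GGAG, off=0): no sites

Pooled cuts: [1, 15, 20, 35, 57, 68, 103, 113, 120]

Fragments:
  [0,1): 1 bp
  [1,15): 14 bp
  [15,20): 5 bp
  [20,35): 15 bp
  [35,57): 22 bp
  [57,68): 11 bp
  [68,103): 35 bp
  [103,113): 10 bp
  [113,120): 7 bp
  [120,127): 7 bp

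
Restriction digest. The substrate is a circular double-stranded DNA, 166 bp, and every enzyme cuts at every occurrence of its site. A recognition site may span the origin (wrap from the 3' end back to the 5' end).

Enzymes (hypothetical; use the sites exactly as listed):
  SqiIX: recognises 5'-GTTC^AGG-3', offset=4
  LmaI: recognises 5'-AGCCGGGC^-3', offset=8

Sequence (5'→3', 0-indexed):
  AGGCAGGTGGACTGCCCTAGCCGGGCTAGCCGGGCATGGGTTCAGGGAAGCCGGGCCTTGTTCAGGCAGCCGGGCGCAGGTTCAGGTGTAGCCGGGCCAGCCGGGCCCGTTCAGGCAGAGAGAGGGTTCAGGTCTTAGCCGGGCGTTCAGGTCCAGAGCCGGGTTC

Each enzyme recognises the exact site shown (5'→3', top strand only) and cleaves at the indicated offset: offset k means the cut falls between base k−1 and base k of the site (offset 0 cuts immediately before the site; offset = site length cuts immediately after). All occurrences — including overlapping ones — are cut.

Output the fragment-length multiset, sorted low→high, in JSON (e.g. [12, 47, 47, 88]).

Site scan:
  SqiIX (GTTCAGG, off=4): starts [39, 59, 79, 108, 125, 144, 162] → cuts [0, 43, 63, 83, 112, 129, 148]
  LmaI (AGCCGGGC, off=8): starts [18, 27, 48, 67, 89, 98, 136] → cuts [26, 35, 56, 75, 97, 106, 144]

All cut coordinates (distinct, sorted): [0, 26, 35, 43, 56, 63, 75, 83, 97, 106, 112, 129, 144, 148]

Fragment lengths:
  0→26: 26 bp
  26→35: 9 bp
  35→43: 8 bp
  43→56: 13 bp
  56→63: 7 bp
  63→75: 12 bp
  75→83: 8 bp
  83→97: 14 bp
  97→106: 9 bp
  106→112: 6 bp
  112→129: 17 bp
  129→144: 15 bp
  144→148: 4 bp
  148→0 (wrap): 166-148+0 = 18 bp

[4,6,7,8,8,9,9,12,13,14,15,17,18,26]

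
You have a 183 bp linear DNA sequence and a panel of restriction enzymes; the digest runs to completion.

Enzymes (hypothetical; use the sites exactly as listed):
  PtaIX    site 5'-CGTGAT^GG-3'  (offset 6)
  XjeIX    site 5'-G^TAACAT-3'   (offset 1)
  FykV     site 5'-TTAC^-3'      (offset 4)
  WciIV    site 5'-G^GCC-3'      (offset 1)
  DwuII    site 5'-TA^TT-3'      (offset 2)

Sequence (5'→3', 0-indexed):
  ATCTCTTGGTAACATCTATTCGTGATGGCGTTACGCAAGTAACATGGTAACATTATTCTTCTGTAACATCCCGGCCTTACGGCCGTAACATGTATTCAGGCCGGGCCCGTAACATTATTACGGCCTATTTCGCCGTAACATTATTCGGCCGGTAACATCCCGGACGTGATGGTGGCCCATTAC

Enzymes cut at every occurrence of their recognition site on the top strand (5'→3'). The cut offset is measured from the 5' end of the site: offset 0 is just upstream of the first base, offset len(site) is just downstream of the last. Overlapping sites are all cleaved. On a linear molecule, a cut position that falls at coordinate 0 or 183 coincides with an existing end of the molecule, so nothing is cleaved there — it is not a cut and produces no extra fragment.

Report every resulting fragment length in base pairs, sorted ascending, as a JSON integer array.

[1,1,4,4,4,4,5,5,5,5,5,5,7,8,8,8,8,8,8,8,8,9,9,9,9,10,18]

Scan for sites:
  PtaIX CGTGATGG/6: at [20, 164] ⇒ [26, 170]
  XjeIX GTAACAT/1: at [8, 38, 46, 62, 84, 108, 134, 151] ⇒ [9, 39, 47, 63, 85, 109, 135, 152]
  FykV TTAC/4: at [30, 76, 117, 179] ⇒ [34, 80, 121] (position 183 is a terminus of the linear molecule — no cut)
  WciIV GGCC/1: at [72, 80, 98, 103, 121, 146, 173] ⇒ [73, 81, 99, 104, 122, 147, 174]
  DwuII TATT/2: at [16, 53, 92, 115, 125, 141] ⇒ [18, 55, 94, 117, 127, 143]

Pooled cuts: [9, 18, 26, 34, 39, 47, 55, 63, 73, 80, 81, 85, 94, 99, 104, 109, 117, 121, 122, 127, 135, 143, 147, 152, 170, 174]

Fragment lengths:
  [0,9): 9 bp
  [9,18): 9 bp
  [18,26): 8 bp
  [26,34): 8 bp
  [34,39): 5 bp
  [39,47): 8 bp
  [47,55): 8 bp
  [55,63): 8 bp
  [63,73): 10 bp
  [73,80): 7 bp
  [80,81): 1 bp
  [81,85): 4 bp
  [85,94): 9 bp
  [94,99): 5 bp
  [99,104): 5 bp
  [104,109): 5 bp
  [109,117): 8 bp
  [117,121): 4 bp
  [121,122): 1 bp
  [122,127): 5 bp
  [127,135): 8 bp
  [135,143): 8 bp
  [143,147): 4 bp
  [147,152): 5 bp
  [152,170): 18 bp
  [170,174): 4 bp
  [174,183): 9 bp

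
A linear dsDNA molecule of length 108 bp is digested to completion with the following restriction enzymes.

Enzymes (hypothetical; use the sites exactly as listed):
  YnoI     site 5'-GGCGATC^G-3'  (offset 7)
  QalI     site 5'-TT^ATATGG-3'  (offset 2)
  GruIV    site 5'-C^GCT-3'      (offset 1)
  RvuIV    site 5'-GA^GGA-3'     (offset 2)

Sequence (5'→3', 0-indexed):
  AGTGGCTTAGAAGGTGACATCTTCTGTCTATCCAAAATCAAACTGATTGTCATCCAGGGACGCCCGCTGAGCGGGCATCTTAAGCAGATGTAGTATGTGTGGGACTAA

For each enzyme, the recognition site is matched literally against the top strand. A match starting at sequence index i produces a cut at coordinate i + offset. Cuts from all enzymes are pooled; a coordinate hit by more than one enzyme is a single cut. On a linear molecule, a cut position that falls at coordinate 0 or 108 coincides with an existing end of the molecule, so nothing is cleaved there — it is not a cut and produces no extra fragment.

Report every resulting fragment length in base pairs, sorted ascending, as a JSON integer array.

[43,65]

Per-enzyme occurrences:
  YnoI (GGCGATCG, off=7): no sites
  QalI (TTATATGG, off=2): no sites
  GruIV CGCT/1: at [64] ⇒ [65]
  RvuIV (GAGGA, off=2): no sites

All cut coordinates (distinct, sorted): [65]

Fragment lengths:
  [0,65): 65 bp
  [65,108): 43 bp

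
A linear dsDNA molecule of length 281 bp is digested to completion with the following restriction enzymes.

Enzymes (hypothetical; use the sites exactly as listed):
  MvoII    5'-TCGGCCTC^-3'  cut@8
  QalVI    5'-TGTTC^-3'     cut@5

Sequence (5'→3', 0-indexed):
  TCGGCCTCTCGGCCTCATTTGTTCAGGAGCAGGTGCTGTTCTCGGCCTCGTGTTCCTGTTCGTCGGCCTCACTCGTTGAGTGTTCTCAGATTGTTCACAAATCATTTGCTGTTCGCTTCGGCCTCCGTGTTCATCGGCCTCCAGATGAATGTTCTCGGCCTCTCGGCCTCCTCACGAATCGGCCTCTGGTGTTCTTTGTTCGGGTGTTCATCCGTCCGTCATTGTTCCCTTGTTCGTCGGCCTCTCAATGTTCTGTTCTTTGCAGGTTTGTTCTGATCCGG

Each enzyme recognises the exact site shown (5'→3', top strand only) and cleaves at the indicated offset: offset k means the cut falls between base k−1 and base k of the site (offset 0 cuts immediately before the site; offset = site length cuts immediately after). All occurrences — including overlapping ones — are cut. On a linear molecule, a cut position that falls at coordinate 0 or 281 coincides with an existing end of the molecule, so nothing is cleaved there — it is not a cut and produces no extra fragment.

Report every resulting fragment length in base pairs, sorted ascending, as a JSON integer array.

Per-enzyme occurrences:
  MvoII TCGGCCTC/8: at [0, 8, 41, 62, 117, 133, 154, 162, 178, 236] ⇒ [8, 16, 49, 70, 125, 141, 162, 170, 186, 244]
  QalVI TGTTC/5: at [19, 36, 50, 56, 80, 91, 109, 127, 149, 189, 196, 204, 222, 230, 248, 253, 268] ⇒ [24, 41, 55, 61, 85, 96, 114, 132, 154, 194, 201, 209, 227, 235, 253, 258, 273]

Pooled cuts: [8, 16, 24, 41, 49, 55, 61, 70, 85, 96, 114, 125, 132, 141, 154, 162, 170, 186, 194, 201, 209, 227, 235, 244, 253, 258, 273]

Fragments:
  [0,8): 8 bp
  [8,16): 8 bp
  [16,24): 8 bp
  [24,41): 17 bp
  [41,49): 8 bp
  [49,55): 6 bp
  [55,61): 6 bp
  [61,70): 9 bp
  [70,85): 15 bp
  [85,96): 11 bp
  [96,114): 18 bp
  [114,125): 11 bp
  [125,132): 7 bp
  [132,141): 9 bp
  [141,154): 13 bp
  [154,162): 8 bp
  [162,170): 8 bp
  [170,186): 16 bp
  [186,194): 8 bp
  [194,201): 7 bp
  [201,209): 8 bp
  [209,227): 18 bp
  [227,235): 8 bp
  [235,244): 9 bp
  [244,253): 9 bp
  [253,258): 5 bp
  [258,273): 15 bp
  [273,281): 8 bp

[5,6,6,7,7,8,8,8,8,8,8,8,8,8,8,9,9,9,9,11,11,13,15,15,16,17,18,18]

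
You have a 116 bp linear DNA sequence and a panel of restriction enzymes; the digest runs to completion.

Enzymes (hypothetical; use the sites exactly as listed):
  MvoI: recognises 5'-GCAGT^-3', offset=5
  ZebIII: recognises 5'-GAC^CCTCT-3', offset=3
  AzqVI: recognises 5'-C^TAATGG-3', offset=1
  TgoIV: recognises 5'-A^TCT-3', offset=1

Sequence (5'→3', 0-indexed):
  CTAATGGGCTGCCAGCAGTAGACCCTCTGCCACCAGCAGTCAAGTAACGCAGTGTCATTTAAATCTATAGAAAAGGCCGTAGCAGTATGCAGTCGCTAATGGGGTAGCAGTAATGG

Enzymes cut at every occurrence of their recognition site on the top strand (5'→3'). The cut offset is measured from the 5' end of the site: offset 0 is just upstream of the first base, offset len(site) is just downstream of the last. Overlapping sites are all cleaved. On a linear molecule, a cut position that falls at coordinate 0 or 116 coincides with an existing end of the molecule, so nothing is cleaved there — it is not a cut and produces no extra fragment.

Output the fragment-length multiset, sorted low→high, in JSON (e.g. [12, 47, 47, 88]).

Per-enzyme occurrences:
  MvoI (GCAGT, off=5): starts [14, 35, 48, 81, 88, 106] → cuts [19, 40, 53, 86, 93, 111]
  ZebIII (GACCCTCT, off=3): starts [20] → cuts [23]
  AzqVI (CTAATGG, off=1): starts [0, 95] → cuts [1, 96]
  TgoIV (ATCT, off=1): starts [62] → cuts [63]

Pooled cuts: [1, 19, 23, 40, 53, 63, 86, 93, 96, 111]

Fragments:
  [0,1): 1 bp
  [1,19): 18 bp
  [19,23): 4 bp
  [23,40): 17 bp
  [40,53): 13 bp
  [53,63): 10 bp
  [63,86): 23 bp
  [86,93): 7 bp
  [93,96): 3 bp
  [96,111): 15 bp
  [111,116): 5 bp

[1,3,4,5,7,10,13,15,17,18,23]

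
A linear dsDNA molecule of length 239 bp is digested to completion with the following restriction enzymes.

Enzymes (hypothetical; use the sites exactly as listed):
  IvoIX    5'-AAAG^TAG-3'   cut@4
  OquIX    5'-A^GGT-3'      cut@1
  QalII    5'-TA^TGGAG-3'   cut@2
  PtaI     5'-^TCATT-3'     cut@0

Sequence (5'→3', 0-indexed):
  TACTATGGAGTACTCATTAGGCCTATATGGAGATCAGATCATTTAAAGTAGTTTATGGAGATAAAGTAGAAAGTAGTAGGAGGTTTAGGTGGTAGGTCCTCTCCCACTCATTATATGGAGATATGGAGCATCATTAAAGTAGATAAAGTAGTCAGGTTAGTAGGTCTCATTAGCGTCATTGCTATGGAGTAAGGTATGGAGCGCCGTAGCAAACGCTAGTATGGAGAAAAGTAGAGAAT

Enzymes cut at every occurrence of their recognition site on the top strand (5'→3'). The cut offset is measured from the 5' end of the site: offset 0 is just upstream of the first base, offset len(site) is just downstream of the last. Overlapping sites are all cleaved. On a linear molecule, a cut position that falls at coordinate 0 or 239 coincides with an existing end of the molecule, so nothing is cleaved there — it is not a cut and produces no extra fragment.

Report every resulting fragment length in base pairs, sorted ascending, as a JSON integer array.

Scan for sites:
  IvoIX (AAAGTAG, off=4): starts [44, 62, 69, 135, 144, 227] → cuts [48, 66, 73, 139, 148, 231]
  OquIX (AGGT, off=1): starts [80, 86, 93, 153, 161, 191] → cuts [81, 87, 94, 154, 162, 192]
  QalII (TATGGAG, off=2): starts [3, 25, 53, 113, 121, 182, 194, 219] → cuts [5, 27, 55, 115, 123, 184, 196, 221]
  PtaI (TCATT, off=0): starts [13, 38, 107, 130, 166, 175] → cuts [13, 38, 107, 130, 166, 175]

All cut coordinates (distinct, sorted): [5, 13, 27, 38, 48, 55, 66, 73, 81, 87, 94, 107, 115, 123, 130, 139, 148, 154, 162, 166, 175, 184, 192, 196, 221, 231]

Fragment lengths:
  [0,5): 5 bp
  [5,13): 8 bp
  [13,27): 14 bp
  [27,38): 11 bp
  [38,48): 10 bp
  [48,55): 7 bp
  [55,66): 11 bp
  [66,73): 7 bp
  [73,81): 8 bp
  [81,87): 6 bp
  [87,94): 7 bp
  [94,107): 13 bp
  [107,115): 8 bp
  [115,123): 8 bp
  [123,130): 7 bp
  [130,139): 9 bp
  [139,148): 9 bp
  [148,154): 6 bp
  [154,162): 8 bp
  [162,166): 4 bp
  [166,175): 9 bp
  [175,184): 9 bp
  [184,192): 8 bp
  [192,196): 4 bp
  [196,221): 25 bp
  [221,231): 10 bp
  [231,239): 8 bp

[4,4,5,6,6,7,7,7,7,8,8,8,8,8,8,8,9,9,9,9,10,10,11,11,13,14,25]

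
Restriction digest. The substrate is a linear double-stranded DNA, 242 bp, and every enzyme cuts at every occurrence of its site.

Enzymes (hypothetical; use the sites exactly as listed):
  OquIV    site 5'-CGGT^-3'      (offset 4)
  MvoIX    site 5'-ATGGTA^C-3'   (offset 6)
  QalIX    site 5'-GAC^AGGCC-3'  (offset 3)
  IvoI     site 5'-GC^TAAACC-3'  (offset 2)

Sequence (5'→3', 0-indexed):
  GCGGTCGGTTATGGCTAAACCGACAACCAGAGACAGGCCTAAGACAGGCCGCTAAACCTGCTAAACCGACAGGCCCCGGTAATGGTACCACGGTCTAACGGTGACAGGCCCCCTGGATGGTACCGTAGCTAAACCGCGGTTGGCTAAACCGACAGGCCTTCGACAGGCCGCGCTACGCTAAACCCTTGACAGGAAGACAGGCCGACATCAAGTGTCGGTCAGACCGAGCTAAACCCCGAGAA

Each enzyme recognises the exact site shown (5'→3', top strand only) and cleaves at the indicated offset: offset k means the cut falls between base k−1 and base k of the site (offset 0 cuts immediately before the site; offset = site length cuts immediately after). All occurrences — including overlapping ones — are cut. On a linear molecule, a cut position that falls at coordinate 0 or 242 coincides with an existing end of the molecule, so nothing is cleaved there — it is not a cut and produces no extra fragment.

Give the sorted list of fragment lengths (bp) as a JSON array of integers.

Per-enzyme occurrences:
  OquIV (CGGT, off=4): starts [1, 5, 76, 90, 98, 136, 215] → cuts [5, 9, 80, 94, 102, 140, 219]
  MvoIX (ATGGTAC, off=6): starts [81, 116] → cuts [87, 122]
  QalIX (GACAGGCC, off=3): starts [31, 42, 67, 102, 150, 161, 195] → cuts [34, 45, 70, 105, 153, 164, 198]
  IvoI (GCTAAACC, off=2): starts [13, 50, 59, 127, 142, 176, 227] → cuts [15, 52, 61, 129, 144, 178, 229]

All cut coordinates (distinct, sorted): [5, 9, 15, 34, 45, 52, 61, 70, 80, 87, 94, 102, 105, 122, 129, 140, 144, 153, 164, 178, 198, 219, 229]

Fragments:
  [0,5): 5 bp
  [5,9): 4 bp
  [9,15): 6 bp
  [15,34): 19 bp
  [34,45): 11 bp
  [45,52): 7 bp
  [52,61): 9 bp
  [61,70): 9 bp
  [70,80): 10 bp
  [80,87): 7 bp
  [87,94): 7 bp
  [94,102): 8 bp
  [102,105): 3 bp
  [105,122): 17 bp
  [122,129): 7 bp
  [129,140): 11 bp
  [140,144): 4 bp
  [144,153): 9 bp
  [153,164): 11 bp
  [164,178): 14 bp
  [178,198): 20 bp
  [198,219): 21 bp
  [219,229): 10 bp
  [229,242): 13 bp

[3,4,4,5,6,7,7,7,7,8,9,9,9,10,10,11,11,11,13,14,17,19,20,21]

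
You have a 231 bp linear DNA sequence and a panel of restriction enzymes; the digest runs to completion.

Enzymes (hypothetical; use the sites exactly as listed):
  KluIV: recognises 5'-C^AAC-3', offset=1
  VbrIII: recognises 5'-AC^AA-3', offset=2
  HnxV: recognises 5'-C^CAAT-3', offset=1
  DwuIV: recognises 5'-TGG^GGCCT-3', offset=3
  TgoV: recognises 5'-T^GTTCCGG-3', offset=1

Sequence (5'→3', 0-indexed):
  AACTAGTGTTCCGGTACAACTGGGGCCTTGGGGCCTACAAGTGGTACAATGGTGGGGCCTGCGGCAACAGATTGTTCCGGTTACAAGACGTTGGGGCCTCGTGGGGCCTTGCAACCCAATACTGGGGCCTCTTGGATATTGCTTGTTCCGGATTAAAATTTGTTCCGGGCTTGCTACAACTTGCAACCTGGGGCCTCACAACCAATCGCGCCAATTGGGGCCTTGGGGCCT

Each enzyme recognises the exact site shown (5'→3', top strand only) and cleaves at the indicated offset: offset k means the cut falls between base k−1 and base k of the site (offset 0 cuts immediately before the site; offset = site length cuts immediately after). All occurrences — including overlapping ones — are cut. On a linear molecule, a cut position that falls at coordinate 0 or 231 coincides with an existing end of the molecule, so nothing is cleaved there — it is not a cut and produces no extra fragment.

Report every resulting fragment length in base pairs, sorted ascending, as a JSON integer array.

Site scan:
  KluIV CAAC/1: at [16, 64, 111, 176, 183, 198] ⇒ [17, 65, 112, 177, 184, 199]
  VbrIII ACAA/2: at [15, 36, 45, 82, 175, 197] ⇒ [17, 38, 47, 84, 177, 199]
  HnxV CCAAT/1: at [115, 201, 210] ⇒ [116, 202, 211]
  DwuIV TGGGGCCT/3: at [20, 28, 52, 91, 101, 122, 188, 215, 223] ⇒ [23, 31, 55, 94, 104, 125, 191, 218, 226]
  TgoV TGTTCCGG/1: at [6, 72, 143, 160] ⇒ [7, 73, 144, 161]

Pooled cuts: [7, 17, 23, 31, 38, 47, 55, 65, 73, 84, 94, 104, 112, 116, 125, 144, 161, 177, 184, 191, 199, 202, 211, 218, 226]

Fragments:
  [0,7): 7 bp
  [7,17): 10 bp
  [17,23): 6 bp
  [23,31): 8 bp
  [31,38): 7 bp
  [38,47): 9 bp
  [47,55): 8 bp
  [55,65): 10 bp
  [65,73): 8 bp
  [73,84): 11 bp
  [84,94): 10 bp
  [94,104): 10 bp
  [104,112): 8 bp
  [112,116): 4 bp
  [116,125): 9 bp
  [125,144): 19 bp
  [144,161): 17 bp
  [161,177): 16 bp
  [177,184): 7 bp
  [184,191): 7 bp
  [191,199): 8 bp
  [199,202): 3 bp
  [202,211): 9 bp
  [211,218): 7 bp
  [218,226): 8 bp
  [226,231): 5 bp

[3,4,5,6,7,7,7,7,7,8,8,8,8,8,8,9,9,9,10,10,10,10,11,16,17,19]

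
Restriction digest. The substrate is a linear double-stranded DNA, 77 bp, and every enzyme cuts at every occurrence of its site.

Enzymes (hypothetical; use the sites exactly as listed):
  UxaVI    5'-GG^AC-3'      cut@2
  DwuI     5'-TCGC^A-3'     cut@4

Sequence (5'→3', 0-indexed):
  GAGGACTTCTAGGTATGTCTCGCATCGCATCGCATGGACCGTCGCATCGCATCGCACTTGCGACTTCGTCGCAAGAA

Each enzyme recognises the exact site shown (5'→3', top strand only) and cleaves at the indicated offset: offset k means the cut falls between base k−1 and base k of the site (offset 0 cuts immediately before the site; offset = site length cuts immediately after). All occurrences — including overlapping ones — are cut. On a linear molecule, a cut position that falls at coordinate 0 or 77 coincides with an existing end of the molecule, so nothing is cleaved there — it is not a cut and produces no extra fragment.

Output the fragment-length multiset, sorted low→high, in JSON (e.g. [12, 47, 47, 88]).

[4,4,5,5,5,5,5,8,17,19]

Scan for sites:
  UxaVI GGAC/2: at [2, 35] ⇒ [4, 37]
  DwuI TCGCA/4: at [19, 24, 29, 41, 46, 51, 68] ⇒ [23, 28, 33, 45, 50, 55, 72]

Pooled cuts: [4, 23, 28, 33, 37, 45, 50, 55, 72]

Fragment lengths:
  [0,4): 4 bp
  [4,23): 19 bp
  [23,28): 5 bp
  [28,33): 5 bp
  [33,37): 4 bp
  [37,45): 8 bp
  [45,50): 5 bp
  [50,55): 5 bp
  [55,72): 17 bp
  [72,77): 5 bp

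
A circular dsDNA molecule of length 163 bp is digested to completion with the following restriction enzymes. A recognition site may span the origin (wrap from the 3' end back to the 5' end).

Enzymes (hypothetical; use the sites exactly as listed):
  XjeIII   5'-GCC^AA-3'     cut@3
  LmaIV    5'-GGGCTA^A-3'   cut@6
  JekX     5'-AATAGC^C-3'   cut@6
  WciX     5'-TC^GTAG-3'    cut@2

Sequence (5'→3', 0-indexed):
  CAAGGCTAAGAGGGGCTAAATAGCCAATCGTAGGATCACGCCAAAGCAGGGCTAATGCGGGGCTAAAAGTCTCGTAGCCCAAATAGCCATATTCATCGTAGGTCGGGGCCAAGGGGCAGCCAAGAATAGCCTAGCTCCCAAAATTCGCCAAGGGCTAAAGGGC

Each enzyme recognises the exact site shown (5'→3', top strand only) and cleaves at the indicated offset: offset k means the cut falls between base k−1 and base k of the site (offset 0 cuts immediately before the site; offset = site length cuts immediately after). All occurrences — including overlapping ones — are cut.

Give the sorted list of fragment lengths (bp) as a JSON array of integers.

[1,4,6,7,8,8,9,10,11,11,12,13,13,14,17,19]

Scan for sites:
  XjeIII GCCAA/3: at [22, 39, 107, 118, 146, 161] ⇒ [1, 25, 42, 110, 121, 149]
  LmaIV GGGCTAA/6: at [12, 48, 59, 151] ⇒ [18, 54, 65, 157]
  JekX AATAGCC/6: at [18, 81, 124] ⇒ [24, 87, 130]
  WciX TCGTAG/2: at [27, 71, 95] ⇒ [29, 73, 97]

All cut coordinates (distinct, sorted): [1, 18, 24, 25, 29, 42, 54, 65, 73, 87, 97, 110, 121, 130, 149, 157]

Fragment lengths:
  1→18: 17 bp
  18→24: 6 bp
  24→25: 1 bp
  25→29: 4 bp
  29→42: 13 bp
  42→54: 12 bp
  54→65: 11 bp
  65→73: 8 bp
  73→87: 14 bp
  87→97: 10 bp
  97→110: 13 bp
  110→121: 11 bp
  121→130: 9 bp
  130→149: 19 bp
  149→157: 8 bp
  157→1 (wrap): 163-157+1 = 7 bp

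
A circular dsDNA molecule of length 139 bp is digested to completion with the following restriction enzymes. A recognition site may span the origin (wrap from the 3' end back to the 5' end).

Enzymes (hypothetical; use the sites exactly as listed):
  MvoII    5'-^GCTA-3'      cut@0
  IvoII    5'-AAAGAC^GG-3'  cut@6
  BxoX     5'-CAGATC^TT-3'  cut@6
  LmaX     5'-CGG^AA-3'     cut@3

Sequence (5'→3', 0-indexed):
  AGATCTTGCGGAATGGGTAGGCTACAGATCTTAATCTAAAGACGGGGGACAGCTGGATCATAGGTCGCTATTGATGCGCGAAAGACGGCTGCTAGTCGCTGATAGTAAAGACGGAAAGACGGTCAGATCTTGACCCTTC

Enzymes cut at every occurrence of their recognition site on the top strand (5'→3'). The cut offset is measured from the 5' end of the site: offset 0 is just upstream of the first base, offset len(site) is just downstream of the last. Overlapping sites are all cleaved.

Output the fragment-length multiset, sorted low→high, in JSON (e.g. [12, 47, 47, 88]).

[2,4,6,6,9,9,10,13,15,20,22,23]

Per-enzyme occurrences:
  MvoII GCTA/0: at [20, 66, 90] ⇒ [20, 66, 90]
  IvoII AAAGACGG/6: at [37, 80, 106, 114] ⇒ [43, 86, 112, 120]
  BxoX CAGATCTT/6: at [24, 123, 138] ⇒ [5, 30, 129]
  LmaX CGGAA/3: at [8, 111] ⇒ [11, 114]

All cut coordinates (distinct, sorted): [5, 11, 20, 30, 43, 66, 86, 90, 112, 114, 120, 129]

Fragments:
  5→11: 6 bp
  11→20: 9 bp
  20→30: 10 bp
  30→43: 13 bp
  43→66: 23 bp
  66→86: 20 bp
  86→90: 4 bp
  90→112: 22 bp
  112→114: 2 bp
  114→120: 6 bp
  120→129: 9 bp
  129→5 (wrap): 139-129+5 = 15 bp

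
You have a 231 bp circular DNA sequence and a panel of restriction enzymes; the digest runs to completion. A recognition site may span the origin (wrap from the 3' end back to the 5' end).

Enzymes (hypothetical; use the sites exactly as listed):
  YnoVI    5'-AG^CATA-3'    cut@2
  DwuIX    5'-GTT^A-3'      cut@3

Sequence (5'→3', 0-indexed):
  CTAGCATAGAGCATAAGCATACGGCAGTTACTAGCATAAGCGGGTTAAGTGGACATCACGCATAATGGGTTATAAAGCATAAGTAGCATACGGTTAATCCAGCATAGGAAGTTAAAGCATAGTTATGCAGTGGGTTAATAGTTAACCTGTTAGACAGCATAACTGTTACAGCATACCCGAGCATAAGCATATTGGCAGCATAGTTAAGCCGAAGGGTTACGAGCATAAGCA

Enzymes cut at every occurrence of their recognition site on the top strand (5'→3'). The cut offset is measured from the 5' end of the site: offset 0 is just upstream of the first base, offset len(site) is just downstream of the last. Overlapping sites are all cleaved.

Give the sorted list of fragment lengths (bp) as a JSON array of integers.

[4,4,5,5,6,6,6,6,7,7,7,7,7,8,9,9,10,10,11,11,12,12,12,12,13,25]

Per-enzyme occurrences:
  YnoVI AGCATA/2: at [2, 9, 15, 32, 75, 84, 100, 115, 155, 169, 179, 185, 196, 221] ⇒ [4, 11, 17, 34, 77, 86, 102, 117, 157, 171, 181, 187, 198, 223]
  DwuIX GTTA/3: at [26, 43, 68, 92, 110, 121, 133, 140, 148, 164, 202, 215] ⇒ [29, 46, 71, 95, 113, 124, 136, 143, 151, 167, 205, 218]

Pooled cuts: [4, 11, 17, 29, 34, 46, 71, 77, 86, 95, 102, 113, 117, 124, 136, 143, 151, 157, 167, 171, 181, 187, 198, 205, 218, 223]

Fragments:
  4→11: 7 bp
  11→17: 6 bp
  17→29: 12 bp
  29→34: 5 bp
  34→46: 12 bp
  46→71: 25 bp
  71→77: 6 bp
  77→86: 9 bp
  86→95: 9 bp
  95→102: 7 bp
  102→113: 11 bp
  113→117: 4 bp
  117→124: 7 bp
  124→136: 12 bp
  136→143: 7 bp
  143→151: 8 bp
  151→157: 6 bp
  157→167: 10 bp
  167→171: 4 bp
  171→181: 10 bp
  181→187: 6 bp
  187→198: 11 bp
  198→205: 7 bp
  205→218: 13 bp
  218→223: 5 bp
  223→4 (wrap): 231-223+4 = 12 bp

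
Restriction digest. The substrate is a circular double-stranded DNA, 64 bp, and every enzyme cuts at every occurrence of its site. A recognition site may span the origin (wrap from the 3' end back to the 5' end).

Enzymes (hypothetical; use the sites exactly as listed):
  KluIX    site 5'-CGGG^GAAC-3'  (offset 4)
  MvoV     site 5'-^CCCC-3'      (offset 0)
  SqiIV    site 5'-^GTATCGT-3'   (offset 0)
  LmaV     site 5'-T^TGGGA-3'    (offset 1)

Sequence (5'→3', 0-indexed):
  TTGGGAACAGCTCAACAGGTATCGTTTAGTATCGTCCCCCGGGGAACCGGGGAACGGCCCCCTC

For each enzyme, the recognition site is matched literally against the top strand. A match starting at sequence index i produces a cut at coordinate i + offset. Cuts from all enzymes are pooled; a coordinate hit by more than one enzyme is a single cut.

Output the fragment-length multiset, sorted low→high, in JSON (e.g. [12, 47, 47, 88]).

[1,1,6,7,7,7,8,10,17]

Site scan:
  KluIX CGGGGAAC/4: at [39, 47] ⇒ [43, 51]
  MvoV CCCC/0: at [35, 36, 57, 58] ⇒ [35, 36, 57, 58]
  SqiIV GTATCGT/0: at [18, 28] ⇒ [18, 28]
  LmaV TTGGGA/1: at [0] ⇒ [1]

All cut coordinates (distinct, sorted): [1, 18, 28, 35, 36, 43, 51, 57, 58]

Fragments:
  1→18: 17 bp
  18→28: 10 bp
  28→35: 7 bp
  35→36: 1 bp
  36→43: 7 bp
  43→51: 8 bp
  51→57: 6 bp
  57→58: 1 bp
  58→1 (wrap): 64-58+1 = 7 bp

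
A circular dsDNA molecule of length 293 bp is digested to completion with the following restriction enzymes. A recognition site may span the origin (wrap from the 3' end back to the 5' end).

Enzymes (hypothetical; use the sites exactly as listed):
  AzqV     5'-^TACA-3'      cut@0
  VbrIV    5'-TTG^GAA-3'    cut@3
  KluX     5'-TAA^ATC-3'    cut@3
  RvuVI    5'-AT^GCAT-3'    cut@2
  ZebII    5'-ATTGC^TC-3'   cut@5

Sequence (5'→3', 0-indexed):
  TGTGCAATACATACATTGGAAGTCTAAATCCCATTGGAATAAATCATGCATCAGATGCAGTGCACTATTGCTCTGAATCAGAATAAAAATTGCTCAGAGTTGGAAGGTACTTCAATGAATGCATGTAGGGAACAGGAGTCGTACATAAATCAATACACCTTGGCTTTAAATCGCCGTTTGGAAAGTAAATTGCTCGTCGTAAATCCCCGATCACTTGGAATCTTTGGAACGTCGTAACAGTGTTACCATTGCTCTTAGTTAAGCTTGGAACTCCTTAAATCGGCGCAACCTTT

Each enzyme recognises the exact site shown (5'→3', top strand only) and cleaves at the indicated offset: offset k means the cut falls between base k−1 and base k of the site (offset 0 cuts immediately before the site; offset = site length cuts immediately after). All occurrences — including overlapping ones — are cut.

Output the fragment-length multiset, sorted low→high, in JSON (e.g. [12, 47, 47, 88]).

Per-enzyme occurrences:
  AzqV TACA/0: at [7, 11, 141, 153] ⇒ [7, 11, 141, 153]
  VbrIV TTGGAA/3: at [15, 33, 99, 177, 214, 223, 264] ⇒ [18, 36, 102, 180, 217, 226, 267]
  KluX TAAATC/3: at [24, 39, 145, 166, 199, 275] ⇒ [27, 42, 148, 169, 202, 278]
  RvuVI ATGCAT/2: at [45, 118] ⇒ [47, 120]
  ZebII ATTGCTC/5: at [66, 88, 188, 247] ⇒ [71, 93, 193, 252]

Pooled cuts: [7, 11, 18, 27, 36, 42, 47, 71, 93, 102, 120, 141, 148, 153, 169, 180, 193, 202, 217, 226, 252, 267, 278]

Fragments:
  7→11: 4 bp
  11→18: 7 bp
  18→27: 9 bp
  27→36: 9 bp
  36→42: 6 bp
  42→47: 5 bp
  47→71: 24 bp
  71→93: 22 bp
  93→102: 9 bp
  102→120: 18 bp
  120→141: 21 bp
  141→148: 7 bp
  148→153: 5 bp
  153→169: 16 bp
  169→180: 11 bp
  180→193: 13 bp
  193→202: 9 bp
  202→217: 15 bp
  217→226: 9 bp
  226→252: 26 bp
  252→267: 15 bp
  267→278: 11 bp
  278→7 (wrap): 293-278+7 = 22 bp

[4,5,5,6,7,7,9,9,9,9,9,11,11,13,15,15,16,18,21,22,22,24,26]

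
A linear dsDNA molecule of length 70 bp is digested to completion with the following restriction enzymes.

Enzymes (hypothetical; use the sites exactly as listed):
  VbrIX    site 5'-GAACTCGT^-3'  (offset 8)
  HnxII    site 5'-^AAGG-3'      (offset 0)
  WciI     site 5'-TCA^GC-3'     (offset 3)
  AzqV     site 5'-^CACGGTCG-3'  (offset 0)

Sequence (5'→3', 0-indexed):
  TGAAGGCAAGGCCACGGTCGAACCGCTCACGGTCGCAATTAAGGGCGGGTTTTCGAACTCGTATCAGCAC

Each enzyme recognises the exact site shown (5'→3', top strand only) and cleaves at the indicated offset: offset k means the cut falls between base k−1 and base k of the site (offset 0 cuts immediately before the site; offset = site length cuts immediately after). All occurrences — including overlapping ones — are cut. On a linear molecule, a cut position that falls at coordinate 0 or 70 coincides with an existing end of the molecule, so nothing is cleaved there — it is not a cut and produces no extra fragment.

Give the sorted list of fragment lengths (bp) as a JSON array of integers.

Scan for sites:
  VbrIX (GAACTCGT, off=8): starts [54] → cuts [62]
  HnxII (AAGG, off=0): starts [2, 7, 40] → cuts [2, 7, 40]
  WciI (TCAGC, off=3): starts [63] → cuts [66]
  AzqV (CACGGTCG, off=0): starts [12, 27] → cuts [12, 27]

All cut coordinates (distinct, sorted): [2, 7, 12, 27, 40, 62, 66]

Fragments:
  [0,2): 2 bp
  [2,7): 5 bp
  [7,12): 5 bp
  [12,27): 15 bp
  [27,40): 13 bp
  [40,62): 22 bp
  [62,66): 4 bp
  [66,70): 4 bp

[2,4,4,5,5,13,15,22]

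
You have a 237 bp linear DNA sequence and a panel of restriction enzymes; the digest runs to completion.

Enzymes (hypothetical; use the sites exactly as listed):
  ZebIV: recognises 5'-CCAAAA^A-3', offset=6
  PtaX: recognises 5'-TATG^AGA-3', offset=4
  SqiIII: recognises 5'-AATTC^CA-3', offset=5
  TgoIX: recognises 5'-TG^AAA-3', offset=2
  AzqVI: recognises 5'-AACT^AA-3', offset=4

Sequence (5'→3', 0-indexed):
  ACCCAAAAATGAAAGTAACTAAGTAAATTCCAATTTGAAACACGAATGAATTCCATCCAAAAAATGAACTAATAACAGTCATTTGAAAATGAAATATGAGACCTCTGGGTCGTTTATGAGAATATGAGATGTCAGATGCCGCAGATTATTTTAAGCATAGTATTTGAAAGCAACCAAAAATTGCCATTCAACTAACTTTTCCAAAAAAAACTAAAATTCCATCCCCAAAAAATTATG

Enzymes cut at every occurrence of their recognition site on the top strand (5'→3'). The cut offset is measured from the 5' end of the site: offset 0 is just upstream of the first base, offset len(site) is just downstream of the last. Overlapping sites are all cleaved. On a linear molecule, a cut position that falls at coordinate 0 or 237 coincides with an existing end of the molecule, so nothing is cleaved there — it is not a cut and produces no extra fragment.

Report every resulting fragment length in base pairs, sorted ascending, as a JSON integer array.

Per-enzyme occurrences:
  ZebIV (CCAAAAA, off=6): starts [2, 56, 173, 200, 224] → cuts [8, 62, 179, 206, 230]
  PtaX (TATGAGA, off=4): starts [94, 114, 122] → cuts [98, 118, 126]
  SqiIII (AATTCCA, off=5): starts [25, 48, 214] → cuts [30, 53, 219]
  TgoIX (TGAAA, off=2): starts [9, 35, 83, 89, 164] → cuts [11, 37, 85, 91, 166]
  AzqVI (AACTAA, off=4): starts [16, 66, 189, 208] → cuts [20, 70, 193, 212]

Pooled cuts: [8, 11, 20, 30, 37, 53, 62, 70, 85, 91, 98, 118, 126, 166, 179, 193, 206, 212, 219, 230]

Fragment lengths:
  [0,8): 8 bp
  [8,11): 3 bp
  [11,20): 9 bp
  [20,30): 10 bp
  [30,37): 7 bp
  [37,53): 16 bp
  [53,62): 9 bp
  [62,70): 8 bp
  [70,85): 15 bp
  [85,91): 6 bp
  [91,98): 7 bp
  [98,118): 20 bp
  [118,126): 8 bp
  [126,166): 40 bp
  [166,179): 13 bp
  [179,193): 14 bp
  [193,206): 13 bp
  [206,212): 6 bp
  [212,219): 7 bp
  [219,230): 11 bp
  [230,237): 7 bp

[3,6,6,7,7,7,7,8,8,8,9,9,10,11,13,13,14,15,16,20,40]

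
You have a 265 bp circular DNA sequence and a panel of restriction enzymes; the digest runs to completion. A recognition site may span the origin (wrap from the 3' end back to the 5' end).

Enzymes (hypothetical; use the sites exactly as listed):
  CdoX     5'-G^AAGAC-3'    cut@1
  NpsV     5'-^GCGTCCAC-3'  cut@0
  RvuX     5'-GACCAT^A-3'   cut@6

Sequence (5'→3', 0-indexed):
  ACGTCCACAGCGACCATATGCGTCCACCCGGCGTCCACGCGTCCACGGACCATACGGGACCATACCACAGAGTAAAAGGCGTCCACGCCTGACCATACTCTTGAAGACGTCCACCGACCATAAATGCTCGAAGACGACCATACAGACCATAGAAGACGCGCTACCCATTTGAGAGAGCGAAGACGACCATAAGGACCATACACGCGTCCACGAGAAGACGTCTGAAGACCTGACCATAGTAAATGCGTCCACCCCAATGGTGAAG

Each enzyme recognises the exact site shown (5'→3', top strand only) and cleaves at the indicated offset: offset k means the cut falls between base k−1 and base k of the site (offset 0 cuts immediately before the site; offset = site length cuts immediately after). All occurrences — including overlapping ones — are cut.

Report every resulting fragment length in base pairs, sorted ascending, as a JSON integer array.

Scan for sites:
  CdoX GAAGAC/1: at [102, 129, 151, 178, 213, 223, 261] ⇒ [103, 130, 152, 179, 214, 224, 262]
  NpsV GCGTCCAC/0: at [19, 30, 38, 78, 203, 244] ⇒ [19, 30, 38, 78, 203, 244]
  RvuX GACCATA/6: at [11, 47, 57, 90, 115, 135, 144, 184, 193, 231] ⇒ [17, 53, 63, 96, 121, 141, 150, 190, 199, 237]

All cut coordinates (distinct, sorted): [17, 19, 30, 38, 53, 63, 78, 96, 103, 121, 130, 141, 150, 152, 179, 190, 199, 203, 214, 224, 237, 244, 262]

Fragment lengths:
  17→19: 2 bp
  19→30: 11 bp
  30→38: 8 bp
  38→53: 15 bp
  53→63: 10 bp
  63→78: 15 bp
  78→96: 18 bp
  96→103: 7 bp
  103→121: 18 bp
  121→130: 9 bp
  130→141: 11 bp
  141→150: 9 bp
  150→152: 2 bp
  152→179: 27 bp
  179→190: 11 bp
  190→199: 9 bp
  199→203: 4 bp
  203→214: 11 bp
  214→224: 10 bp
  224→237: 13 bp
  237→244: 7 bp
  244→262: 18 bp
  262→17 (wrap): 265-262+17 = 20 bp

[2,2,4,7,7,8,9,9,9,10,10,11,11,11,11,13,15,15,18,18,18,20,27]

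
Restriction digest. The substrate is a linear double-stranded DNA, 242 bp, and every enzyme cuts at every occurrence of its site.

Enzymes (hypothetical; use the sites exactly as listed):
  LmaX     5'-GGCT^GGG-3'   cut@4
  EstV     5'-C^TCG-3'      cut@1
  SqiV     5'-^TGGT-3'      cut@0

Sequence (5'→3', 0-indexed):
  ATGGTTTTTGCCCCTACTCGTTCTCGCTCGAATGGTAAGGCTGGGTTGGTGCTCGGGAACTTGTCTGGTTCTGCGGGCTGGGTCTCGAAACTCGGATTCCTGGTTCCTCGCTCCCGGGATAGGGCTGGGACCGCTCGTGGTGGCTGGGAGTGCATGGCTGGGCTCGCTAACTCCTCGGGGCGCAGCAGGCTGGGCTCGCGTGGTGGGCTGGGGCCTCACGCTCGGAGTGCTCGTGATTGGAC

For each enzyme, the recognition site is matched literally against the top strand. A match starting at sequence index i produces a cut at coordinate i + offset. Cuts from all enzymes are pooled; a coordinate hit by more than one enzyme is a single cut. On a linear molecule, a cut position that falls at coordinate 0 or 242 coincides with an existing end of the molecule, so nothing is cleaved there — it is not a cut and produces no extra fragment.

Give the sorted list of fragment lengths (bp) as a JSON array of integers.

Site scan:
  LmaX GGCTGGG/4: at [38, 75, 122, 141, 155, 187, 205] ⇒ [42, 79, 126, 145, 159, 191, 209]
  EstV CTCG/1: at [16, 22, 26, 51, 83, 90, 106, 133, 162, 173, 194, 220, 229] ⇒ [17, 23, 27, 52, 84, 91, 107, 134, 163, 174, 195, 221, 230]
  SqiV TGGT/0: at [1, 32, 46, 65, 100, 137, 200] ⇒ [1, 32, 46, 65, 100, 137, 200]

All cut coordinates (distinct, sorted): [1, 17, 23, 27, 32, 42, 46, 52, 65, 79, 84, 91, 100, 107, 126, 134, 137, 145, 159, 163, 174, 191, 195, 200, 209, 221, 230]

Fragments:
  [0,1): 1 bp
  [1,17): 16 bp
  [17,23): 6 bp
  [23,27): 4 bp
  [27,32): 5 bp
  [32,42): 10 bp
  [42,46): 4 bp
  [46,52): 6 bp
  [52,65): 13 bp
  [65,79): 14 bp
  [79,84): 5 bp
  [84,91): 7 bp
  [91,100): 9 bp
  [100,107): 7 bp
  [107,126): 19 bp
  [126,134): 8 bp
  [134,137): 3 bp
  [137,145): 8 bp
  [145,159): 14 bp
  [159,163): 4 bp
  [163,174): 11 bp
  [174,191): 17 bp
  [191,195): 4 bp
  [195,200): 5 bp
  [200,209): 9 bp
  [209,221): 12 bp
  [221,230): 9 bp
  [230,242): 12 bp

[1,3,4,4,4,4,5,5,5,6,6,7,7,8,8,9,9,9,10,11,12,12,13,14,14,16,17,19]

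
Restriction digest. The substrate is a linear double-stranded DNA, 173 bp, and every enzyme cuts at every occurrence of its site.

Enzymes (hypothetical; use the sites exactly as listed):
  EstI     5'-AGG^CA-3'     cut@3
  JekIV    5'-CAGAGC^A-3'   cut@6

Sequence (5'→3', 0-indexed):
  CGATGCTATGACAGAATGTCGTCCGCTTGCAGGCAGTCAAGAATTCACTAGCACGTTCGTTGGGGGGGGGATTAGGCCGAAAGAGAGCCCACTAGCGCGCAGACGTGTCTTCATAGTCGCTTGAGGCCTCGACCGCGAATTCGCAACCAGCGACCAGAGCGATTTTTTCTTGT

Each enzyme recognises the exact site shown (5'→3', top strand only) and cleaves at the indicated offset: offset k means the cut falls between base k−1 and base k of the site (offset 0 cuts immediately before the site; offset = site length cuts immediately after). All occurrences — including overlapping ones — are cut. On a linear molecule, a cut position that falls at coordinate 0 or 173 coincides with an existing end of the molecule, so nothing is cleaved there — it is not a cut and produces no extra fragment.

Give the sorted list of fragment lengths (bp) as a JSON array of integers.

[33,140]

Per-enzyme occurrences:
  EstI AGGCA/3: at [30] ⇒ [33]
  JekIV (CAGAGCA, off=6): no sites

Pooled cuts: [33]

Fragment lengths:
  [0,33): 33 bp
  [33,173): 140 bp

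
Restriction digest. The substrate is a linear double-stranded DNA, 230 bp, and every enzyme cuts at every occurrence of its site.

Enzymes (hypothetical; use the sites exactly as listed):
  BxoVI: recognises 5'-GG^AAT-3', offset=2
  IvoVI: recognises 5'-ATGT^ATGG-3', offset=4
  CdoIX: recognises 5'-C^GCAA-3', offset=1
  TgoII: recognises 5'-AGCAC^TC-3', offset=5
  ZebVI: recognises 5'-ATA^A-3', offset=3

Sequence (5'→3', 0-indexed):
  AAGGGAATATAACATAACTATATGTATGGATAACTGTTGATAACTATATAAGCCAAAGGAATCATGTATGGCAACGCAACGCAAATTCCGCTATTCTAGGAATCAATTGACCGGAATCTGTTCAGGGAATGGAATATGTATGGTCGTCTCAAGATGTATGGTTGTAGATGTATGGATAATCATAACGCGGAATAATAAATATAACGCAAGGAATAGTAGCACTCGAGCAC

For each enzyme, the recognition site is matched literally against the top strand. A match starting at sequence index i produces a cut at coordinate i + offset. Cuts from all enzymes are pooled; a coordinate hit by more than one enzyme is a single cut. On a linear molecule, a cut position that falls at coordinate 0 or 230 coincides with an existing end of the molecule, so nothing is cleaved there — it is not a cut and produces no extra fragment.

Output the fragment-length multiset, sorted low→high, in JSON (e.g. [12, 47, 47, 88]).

Site scan:
  BxoVI (GGAAT, off=2): starts [3, 57, 98, 112, 125, 130, 188, 209] → cuts [5, 59, 100, 114, 127, 132, 190, 211]
  IvoVI (ATGTATGG, off=4): starts [21, 63, 135, 153, 167] → cuts [25, 67, 139, 157, 171]
  CdoIX (CGCAA, off=1): starts [74, 79, 204] → cuts [75, 80, 205]
  TgoII (AGCACTC, off=5): starts [217] → cuts [222]
  ZebVI (ATAA, off=3): starts [8, 13, 29, 39, 47, 175, 181, 191, 194, 200] → cuts [11, 16, 32, 42, 50, 178, 184, 194, 197, 203]

All cut coordinates (distinct, sorted): [5, 11, 16, 25, 32, 42, 50, 59, 67, 75, 80, 100, 114, 127, 132, 139, 157, 171, 178, 184, 190, 194, 197, 203, 205, 211, 222]

Fragment lengths:
  [0,5): 5 bp
  [5,11): 6 bp
  [11,16): 5 bp
  [16,25): 9 bp
  [25,32): 7 bp
  [32,42): 10 bp
  [42,50): 8 bp
  [50,59): 9 bp
  [59,67): 8 bp
  [67,75): 8 bp
  [75,80): 5 bp
  [80,100): 20 bp
  [100,114): 14 bp
  [114,127): 13 bp
  [127,132): 5 bp
  [132,139): 7 bp
  [139,157): 18 bp
  [157,171): 14 bp
  [171,178): 7 bp
  [178,184): 6 bp
  [184,190): 6 bp
  [190,194): 4 bp
  [194,197): 3 bp
  [197,203): 6 bp
  [203,205): 2 bp
  [205,211): 6 bp
  [211,222): 11 bp
  [222,230): 8 bp

[2,3,4,5,5,5,5,6,6,6,6,6,7,7,7,8,8,8,8,9,9,10,11,13,14,14,18,20]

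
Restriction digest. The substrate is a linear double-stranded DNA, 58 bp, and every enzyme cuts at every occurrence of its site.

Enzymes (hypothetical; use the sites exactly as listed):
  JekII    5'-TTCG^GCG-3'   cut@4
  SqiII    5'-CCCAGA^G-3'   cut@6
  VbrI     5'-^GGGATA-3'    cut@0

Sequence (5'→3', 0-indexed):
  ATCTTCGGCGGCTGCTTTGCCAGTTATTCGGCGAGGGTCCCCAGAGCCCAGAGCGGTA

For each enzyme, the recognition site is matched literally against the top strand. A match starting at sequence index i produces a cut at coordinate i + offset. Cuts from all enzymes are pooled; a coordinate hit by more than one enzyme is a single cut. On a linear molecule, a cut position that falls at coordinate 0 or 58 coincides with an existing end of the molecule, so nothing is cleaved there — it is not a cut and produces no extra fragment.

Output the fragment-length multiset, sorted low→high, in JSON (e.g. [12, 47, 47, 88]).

[6,7,7,15,23]

Per-enzyme occurrences:
  JekII (TTCGGCG, off=4): starts [3, 26] → cuts [7, 30]
  SqiII (CCCAGAG, off=6): starts [39, 46] → cuts [45, 52]
  VbrI (GGGATA, off=0): no sites

Pooled cuts: [7, 30, 45, 52]

Fragment lengths:
  [0,7): 7 bp
  [7,30): 23 bp
  [30,45): 15 bp
  [45,52): 7 bp
  [52,58): 6 bp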